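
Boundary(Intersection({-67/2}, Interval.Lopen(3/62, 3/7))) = EmptySet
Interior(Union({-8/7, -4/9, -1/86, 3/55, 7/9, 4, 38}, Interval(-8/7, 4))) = Interval.open(-8/7, 4)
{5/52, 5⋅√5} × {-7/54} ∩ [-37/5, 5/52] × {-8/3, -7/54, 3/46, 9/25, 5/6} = {5/52} × {-7/54}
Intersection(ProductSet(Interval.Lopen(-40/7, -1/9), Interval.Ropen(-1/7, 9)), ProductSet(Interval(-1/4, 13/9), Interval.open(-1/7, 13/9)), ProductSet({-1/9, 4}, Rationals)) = ProductSet({-1/9}, Intersection(Interval.open(-1/7, 13/9), Rationals))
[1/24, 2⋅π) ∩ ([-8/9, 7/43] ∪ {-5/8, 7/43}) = [1/24, 7/43]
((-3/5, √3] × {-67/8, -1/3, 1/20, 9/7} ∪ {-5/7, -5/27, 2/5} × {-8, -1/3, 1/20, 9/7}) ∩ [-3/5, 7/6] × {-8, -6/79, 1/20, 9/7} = ({-5/27, 2/5} × {-8, 1/20, 9/7}) ∪ ((-3/5, 7/6] × {1/20, 9/7})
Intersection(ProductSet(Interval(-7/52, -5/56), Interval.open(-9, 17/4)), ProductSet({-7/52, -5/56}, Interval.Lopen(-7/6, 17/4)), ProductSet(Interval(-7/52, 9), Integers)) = ProductSet({-7/52, -5/56}, Range(-1, 5, 1))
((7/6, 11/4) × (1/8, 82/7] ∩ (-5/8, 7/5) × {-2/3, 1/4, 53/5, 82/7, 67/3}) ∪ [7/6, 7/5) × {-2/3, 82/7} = ([7/6, 7/5) × {-2/3, 82/7}) ∪ ((7/6, 7/5) × {1/4, 53/5, 82/7})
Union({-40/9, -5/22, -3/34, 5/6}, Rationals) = Rationals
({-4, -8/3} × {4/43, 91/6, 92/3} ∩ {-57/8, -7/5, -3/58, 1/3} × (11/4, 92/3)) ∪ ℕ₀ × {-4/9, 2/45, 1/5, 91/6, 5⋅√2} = ℕ₀ × {-4/9, 2/45, 1/5, 91/6, 5⋅√2}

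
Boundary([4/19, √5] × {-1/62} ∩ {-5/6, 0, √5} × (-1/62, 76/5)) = ∅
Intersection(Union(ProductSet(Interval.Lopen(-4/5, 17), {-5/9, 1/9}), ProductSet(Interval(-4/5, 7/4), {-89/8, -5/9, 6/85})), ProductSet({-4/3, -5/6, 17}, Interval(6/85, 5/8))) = ProductSet({17}, {1/9})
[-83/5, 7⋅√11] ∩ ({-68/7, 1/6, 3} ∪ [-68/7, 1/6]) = [-68/7, 1/6] ∪ {3}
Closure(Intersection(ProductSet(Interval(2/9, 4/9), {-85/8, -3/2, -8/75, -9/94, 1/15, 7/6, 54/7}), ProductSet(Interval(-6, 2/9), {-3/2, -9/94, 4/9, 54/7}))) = ProductSet({2/9}, {-3/2, -9/94, 54/7})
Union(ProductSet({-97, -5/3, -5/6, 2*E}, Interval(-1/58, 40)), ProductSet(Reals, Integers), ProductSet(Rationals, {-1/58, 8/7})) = Union(ProductSet({-97, -5/3, -5/6, 2*E}, Interval(-1/58, 40)), ProductSet(Rationals, {-1/58, 8/7}), ProductSet(Reals, Integers))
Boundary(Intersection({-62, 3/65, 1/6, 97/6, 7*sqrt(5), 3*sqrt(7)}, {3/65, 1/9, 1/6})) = {3/65, 1/6}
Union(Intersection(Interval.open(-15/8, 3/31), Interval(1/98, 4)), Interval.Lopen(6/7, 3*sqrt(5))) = Union(Interval.Ropen(1/98, 3/31), Interval.Lopen(6/7, 3*sqrt(5)))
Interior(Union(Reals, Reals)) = Reals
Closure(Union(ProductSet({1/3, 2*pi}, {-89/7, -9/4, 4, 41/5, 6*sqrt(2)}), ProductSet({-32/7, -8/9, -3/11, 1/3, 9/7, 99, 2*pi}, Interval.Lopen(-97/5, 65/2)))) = ProductSet({-32/7, -8/9, -3/11, 1/3, 9/7, 99, 2*pi}, Interval(-97/5, 65/2))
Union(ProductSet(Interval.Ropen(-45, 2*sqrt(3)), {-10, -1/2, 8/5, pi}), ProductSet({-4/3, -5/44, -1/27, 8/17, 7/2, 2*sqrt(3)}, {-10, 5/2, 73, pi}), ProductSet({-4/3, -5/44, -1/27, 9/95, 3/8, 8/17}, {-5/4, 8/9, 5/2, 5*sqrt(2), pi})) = Union(ProductSet({-4/3, -5/44, -1/27, 9/95, 3/8, 8/17}, {-5/4, 8/9, 5/2, 5*sqrt(2), pi}), ProductSet({-4/3, -5/44, -1/27, 8/17, 7/2, 2*sqrt(3)}, {-10, 5/2, 73, pi}), ProductSet(Interval.Ropen(-45, 2*sqrt(3)), {-10, -1/2, 8/5, pi}))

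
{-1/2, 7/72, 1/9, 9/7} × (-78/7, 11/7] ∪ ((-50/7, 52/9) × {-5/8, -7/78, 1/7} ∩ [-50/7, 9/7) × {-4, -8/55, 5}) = {-1/2, 7/72, 1/9, 9/7} × (-78/7, 11/7]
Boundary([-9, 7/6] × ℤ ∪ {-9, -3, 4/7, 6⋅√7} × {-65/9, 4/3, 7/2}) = ([-9, 7/6] × ℤ) ∪ ({-9, -3, 4/7, 6⋅√7} × {-65/9, 4/3, 7/2})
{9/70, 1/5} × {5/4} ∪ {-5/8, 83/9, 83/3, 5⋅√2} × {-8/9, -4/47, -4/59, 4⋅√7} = ({9/70, 1/5} × {5/4}) ∪ ({-5/8, 83/9, 83/3, 5⋅√2} × {-8/9, -4/47, -4/59, 4⋅√7})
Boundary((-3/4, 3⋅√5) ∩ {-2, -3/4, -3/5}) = {-3/5}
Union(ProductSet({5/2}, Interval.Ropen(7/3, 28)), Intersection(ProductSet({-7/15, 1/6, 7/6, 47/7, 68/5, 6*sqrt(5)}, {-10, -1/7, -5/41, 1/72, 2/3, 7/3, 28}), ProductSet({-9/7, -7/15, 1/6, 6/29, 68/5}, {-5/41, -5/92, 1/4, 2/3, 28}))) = Union(ProductSet({5/2}, Interval.Ropen(7/3, 28)), ProductSet({-7/15, 1/6, 68/5}, {-5/41, 2/3, 28}))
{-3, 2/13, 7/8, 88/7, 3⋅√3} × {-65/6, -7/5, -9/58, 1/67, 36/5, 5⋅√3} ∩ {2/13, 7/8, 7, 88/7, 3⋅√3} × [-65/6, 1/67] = {2/13, 7/8, 88/7, 3⋅√3} × {-65/6, -7/5, -9/58, 1/67}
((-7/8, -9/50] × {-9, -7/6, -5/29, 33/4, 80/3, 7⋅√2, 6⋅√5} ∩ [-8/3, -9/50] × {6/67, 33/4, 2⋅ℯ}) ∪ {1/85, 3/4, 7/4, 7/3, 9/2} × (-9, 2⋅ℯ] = ((-7/8, -9/50] × {33/4}) ∪ ({1/85, 3/4, 7/4, 7/3, 9/2} × (-9, 2⋅ℯ])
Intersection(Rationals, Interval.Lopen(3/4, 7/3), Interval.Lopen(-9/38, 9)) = Intersection(Interval.Lopen(3/4, 7/3), Rationals)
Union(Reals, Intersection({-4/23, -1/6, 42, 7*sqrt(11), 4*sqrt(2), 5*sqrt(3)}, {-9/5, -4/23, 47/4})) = Reals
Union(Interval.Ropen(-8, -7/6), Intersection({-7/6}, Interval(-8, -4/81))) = Interval(-8, -7/6)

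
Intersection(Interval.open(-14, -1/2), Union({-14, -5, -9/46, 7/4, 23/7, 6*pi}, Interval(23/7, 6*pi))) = {-5}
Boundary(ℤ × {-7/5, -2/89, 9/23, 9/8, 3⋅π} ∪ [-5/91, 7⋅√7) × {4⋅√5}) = (ℤ × {-7/5, -2/89, 9/23, 9/8, 3⋅π}) ∪ ([-5/91, 7⋅√7] × {4⋅√5})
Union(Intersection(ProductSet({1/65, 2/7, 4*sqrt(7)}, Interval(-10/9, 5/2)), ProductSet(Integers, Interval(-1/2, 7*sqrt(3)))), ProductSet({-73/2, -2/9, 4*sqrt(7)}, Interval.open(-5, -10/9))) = ProductSet({-73/2, -2/9, 4*sqrt(7)}, Interval.open(-5, -10/9))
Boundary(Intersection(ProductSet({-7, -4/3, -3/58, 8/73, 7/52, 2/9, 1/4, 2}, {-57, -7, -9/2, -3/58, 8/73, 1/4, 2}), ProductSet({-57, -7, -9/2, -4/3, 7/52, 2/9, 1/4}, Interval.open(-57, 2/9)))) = ProductSet({-7, -4/3, 7/52, 2/9, 1/4}, {-7, -9/2, -3/58, 8/73})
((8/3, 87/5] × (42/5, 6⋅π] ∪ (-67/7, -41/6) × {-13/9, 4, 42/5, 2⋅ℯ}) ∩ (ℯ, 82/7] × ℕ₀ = (ℯ, 82/7] × {9, 10, …, 18}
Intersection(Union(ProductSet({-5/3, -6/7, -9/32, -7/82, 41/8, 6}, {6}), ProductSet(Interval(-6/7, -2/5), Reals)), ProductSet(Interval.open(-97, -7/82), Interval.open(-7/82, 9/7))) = ProductSet(Interval(-6/7, -2/5), Interval.open(-7/82, 9/7))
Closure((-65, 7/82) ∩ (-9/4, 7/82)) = [-9/4, 7/82]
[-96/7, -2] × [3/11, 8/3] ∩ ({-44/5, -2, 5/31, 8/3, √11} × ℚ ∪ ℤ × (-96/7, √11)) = ({-13, -12, …, -2} × [3/11, 8/3]) ∪ ({-44/5, -2} × (ℚ ∩ [3/11, 8/3]))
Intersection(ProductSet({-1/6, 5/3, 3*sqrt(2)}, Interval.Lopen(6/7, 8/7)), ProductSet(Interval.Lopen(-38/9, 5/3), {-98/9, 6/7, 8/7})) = ProductSet({-1/6, 5/3}, {8/7})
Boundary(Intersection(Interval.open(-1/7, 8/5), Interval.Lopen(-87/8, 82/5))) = {-1/7, 8/5}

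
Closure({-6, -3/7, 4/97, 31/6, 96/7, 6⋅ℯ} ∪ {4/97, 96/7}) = {-6, -3/7, 4/97, 31/6, 96/7, 6⋅ℯ}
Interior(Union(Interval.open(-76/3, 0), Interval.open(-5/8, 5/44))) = Interval.open(-76/3, 5/44)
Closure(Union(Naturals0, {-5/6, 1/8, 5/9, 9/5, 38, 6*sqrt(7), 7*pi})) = Union({-5/6, 1/8, 5/9, 9/5, 6*sqrt(7), 7*pi}, Naturals0)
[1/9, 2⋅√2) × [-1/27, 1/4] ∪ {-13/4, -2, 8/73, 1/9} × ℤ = ({-13/4, -2, 8/73, 1/9} × ℤ) ∪ ([1/9, 2⋅√2) × [-1/27, 1/4])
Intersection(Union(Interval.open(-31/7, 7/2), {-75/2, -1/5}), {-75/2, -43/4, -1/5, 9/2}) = {-75/2, -1/5}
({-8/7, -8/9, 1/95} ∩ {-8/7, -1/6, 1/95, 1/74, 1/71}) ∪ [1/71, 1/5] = {-8/7, 1/95} ∪ [1/71, 1/5]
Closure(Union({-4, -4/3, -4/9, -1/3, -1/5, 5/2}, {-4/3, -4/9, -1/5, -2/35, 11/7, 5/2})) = {-4, -4/3, -4/9, -1/3, -1/5, -2/35, 11/7, 5/2}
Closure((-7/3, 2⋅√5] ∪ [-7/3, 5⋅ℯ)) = [-7/3, 5⋅ℯ]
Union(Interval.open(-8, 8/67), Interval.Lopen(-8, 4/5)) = Interval.Lopen(-8, 4/5)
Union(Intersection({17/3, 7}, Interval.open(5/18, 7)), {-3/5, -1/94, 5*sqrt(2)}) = {-3/5, -1/94, 17/3, 5*sqrt(2)}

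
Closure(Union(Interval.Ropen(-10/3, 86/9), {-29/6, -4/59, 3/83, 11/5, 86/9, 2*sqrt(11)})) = Union({-29/6}, Interval(-10/3, 86/9))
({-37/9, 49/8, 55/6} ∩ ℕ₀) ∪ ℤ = ℤ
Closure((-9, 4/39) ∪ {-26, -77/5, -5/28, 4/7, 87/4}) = {-26, -77/5, 4/7, 87/4} ∪ [-9, 4/39]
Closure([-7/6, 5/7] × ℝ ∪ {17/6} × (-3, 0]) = ([-7/6, 5/7] × ℝ) ∪ ({17/6} × [-3, 0])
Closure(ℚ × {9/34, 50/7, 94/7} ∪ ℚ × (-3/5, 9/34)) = ℝ × ([-3/5, 9/34] ∪ {50/7, 94/7})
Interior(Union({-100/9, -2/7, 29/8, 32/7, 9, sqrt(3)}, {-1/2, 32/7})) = EmptySet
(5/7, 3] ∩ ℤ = {1, 2, 3}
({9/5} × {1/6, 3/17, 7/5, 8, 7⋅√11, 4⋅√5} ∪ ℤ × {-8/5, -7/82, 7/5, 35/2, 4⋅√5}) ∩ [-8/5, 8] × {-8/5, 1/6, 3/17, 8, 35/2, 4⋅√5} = ({9/5} × {1/6, 3/17, 8, 4⋅√5}) ∪ ({-1, 0, …, 8} × {-8/5, 35/2, 4⋅√5})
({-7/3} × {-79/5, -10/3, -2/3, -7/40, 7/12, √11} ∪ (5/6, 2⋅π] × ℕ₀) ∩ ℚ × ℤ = (ℚ ∩ (5/6, 2⋅π]) × ℕ₀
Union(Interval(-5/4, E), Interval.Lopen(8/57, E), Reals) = Interval(-oo, oo)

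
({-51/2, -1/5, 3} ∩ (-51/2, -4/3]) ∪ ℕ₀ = ℕ₀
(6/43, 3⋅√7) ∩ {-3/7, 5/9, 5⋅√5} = {5/9}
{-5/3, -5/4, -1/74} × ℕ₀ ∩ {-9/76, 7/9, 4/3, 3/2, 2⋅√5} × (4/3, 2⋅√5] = ∅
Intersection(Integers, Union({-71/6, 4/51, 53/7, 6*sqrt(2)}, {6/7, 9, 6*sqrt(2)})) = {9}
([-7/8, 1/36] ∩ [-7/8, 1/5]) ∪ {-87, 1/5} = {-87, 1/5} ∪ [-7/8, 1/36]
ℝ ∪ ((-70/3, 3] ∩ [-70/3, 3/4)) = (-∞, ∞)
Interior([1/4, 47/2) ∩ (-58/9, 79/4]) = (1/4, 79/4)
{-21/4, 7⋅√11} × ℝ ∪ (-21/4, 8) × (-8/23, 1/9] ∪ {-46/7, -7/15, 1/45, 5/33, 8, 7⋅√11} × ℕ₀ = ({-21/4, 7⋅√11} × ℝ) ∪ ((-21/4, 8) × (-8/23, 1/9]) ∪ ({-46/7, -7/15, 1/45, 5/33, 8, 7⋅√11} × ℕ₀)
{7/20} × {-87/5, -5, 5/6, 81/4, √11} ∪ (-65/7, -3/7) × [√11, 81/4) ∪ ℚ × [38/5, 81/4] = (ℚ × [38/5, 81/4]) ∪ ({7/20} × {-87/5, -5, 5/6, 81/4, √11}) ∪ ((-65/7, -3/7) × [√11, 81/4))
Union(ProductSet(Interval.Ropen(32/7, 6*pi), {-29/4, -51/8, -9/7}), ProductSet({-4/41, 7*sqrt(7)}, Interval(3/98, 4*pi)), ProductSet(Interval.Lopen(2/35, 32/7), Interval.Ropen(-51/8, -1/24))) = Union(ProductSet({-4/41, 7*sqrt(7)}, Interval(3/98, 4*pi)), ProductSet(Interval.Lopen(2/35, 32/7), Interval.Ropen(-51/8, -1/24)), ProductSet(Interval.Ropen(32/7, 6*pi), {-29/4, -51/8, -9/7}))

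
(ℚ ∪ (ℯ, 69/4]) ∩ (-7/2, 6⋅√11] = (ℯ, 69/4] ∪ (ℚ ∩ (-7/2, 6⋅√11])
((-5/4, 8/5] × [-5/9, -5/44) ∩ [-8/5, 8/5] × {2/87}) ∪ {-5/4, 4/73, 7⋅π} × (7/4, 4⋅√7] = {-5/4, 4/73, 7⋅π} × (7/4, 4⋅√7]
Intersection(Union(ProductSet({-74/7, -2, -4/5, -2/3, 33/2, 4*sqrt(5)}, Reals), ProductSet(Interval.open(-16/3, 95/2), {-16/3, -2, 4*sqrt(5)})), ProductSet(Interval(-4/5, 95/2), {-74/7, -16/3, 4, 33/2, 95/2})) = Union(ProductSet({-4/5, -2/3, 33/2, 4*sqrt(5)}, {-74/7, -16/3, 4, 33/2, 95/2}), ProductSet(Interval.Ropen(-4/5, 95/2), {-16/3}))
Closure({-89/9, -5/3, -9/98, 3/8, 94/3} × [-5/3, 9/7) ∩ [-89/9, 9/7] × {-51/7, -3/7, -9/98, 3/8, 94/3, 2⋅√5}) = {-89/9, -5/3, -9/98, 3/8} × {-3/7, -9/98, 3/8}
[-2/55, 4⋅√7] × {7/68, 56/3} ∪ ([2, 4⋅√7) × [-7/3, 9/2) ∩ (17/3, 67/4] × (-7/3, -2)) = ([-2/55, 4⋅√7] × {7/68, 56/3}) ∪ ((17/3, 4⋅√7) × (-7/3, -2))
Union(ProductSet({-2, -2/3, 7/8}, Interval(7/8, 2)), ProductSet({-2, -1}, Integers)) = Union(ProductSet({-2, -1}, Integers), ProductSet({-2, -2/3, 7/8}, Interval(7/8, 2)))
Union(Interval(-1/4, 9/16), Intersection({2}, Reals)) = Union({2}, Interval(-1/4, 9/16))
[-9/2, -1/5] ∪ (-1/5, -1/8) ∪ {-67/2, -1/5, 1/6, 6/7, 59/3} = {-67/2, 1/6, 6/7, 59/3} ∪ [-9/2, -1/8)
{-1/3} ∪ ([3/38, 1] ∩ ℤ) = {-1/3} ∪ {1}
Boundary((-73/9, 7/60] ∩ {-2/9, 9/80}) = {-2/9, 9/80}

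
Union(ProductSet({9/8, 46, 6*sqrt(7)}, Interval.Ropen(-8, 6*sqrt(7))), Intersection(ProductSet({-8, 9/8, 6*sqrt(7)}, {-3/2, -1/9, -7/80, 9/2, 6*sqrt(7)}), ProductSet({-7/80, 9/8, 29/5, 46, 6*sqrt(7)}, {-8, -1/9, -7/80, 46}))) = ProductSet({9/8, 46, 6*sqrt(7)}, Interval.Ropen(-8, 6*sqrt(7)))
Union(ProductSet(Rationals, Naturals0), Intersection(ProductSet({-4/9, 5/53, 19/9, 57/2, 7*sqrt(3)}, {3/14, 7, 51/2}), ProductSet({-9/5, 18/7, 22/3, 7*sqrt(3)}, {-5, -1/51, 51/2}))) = Union(ProductSet({7*sqrt(3)}, {51/2}), ProductSet(Rationals, Naturals0))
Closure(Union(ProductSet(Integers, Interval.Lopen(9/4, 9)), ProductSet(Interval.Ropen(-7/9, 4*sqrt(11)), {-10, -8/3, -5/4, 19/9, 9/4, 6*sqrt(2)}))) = Union(ProductSet(Integers, Interval(9/4, 9)), ProductSet(Interval(-7/9, 4*sqrt(11)), {-10, -8/3, -5/4, 19/9, 9/4, 6*sqrt(2)}))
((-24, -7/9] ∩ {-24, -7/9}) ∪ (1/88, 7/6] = {-7/9} ∪ (1/88, 7/6]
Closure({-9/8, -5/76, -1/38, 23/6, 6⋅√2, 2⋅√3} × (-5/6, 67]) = {-9/8, -5/76, -1/38, 23/6, 6⋅√2, 2⋅√3} × [-5/6, 67]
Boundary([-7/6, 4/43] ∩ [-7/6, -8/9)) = {-7/6, -8/9}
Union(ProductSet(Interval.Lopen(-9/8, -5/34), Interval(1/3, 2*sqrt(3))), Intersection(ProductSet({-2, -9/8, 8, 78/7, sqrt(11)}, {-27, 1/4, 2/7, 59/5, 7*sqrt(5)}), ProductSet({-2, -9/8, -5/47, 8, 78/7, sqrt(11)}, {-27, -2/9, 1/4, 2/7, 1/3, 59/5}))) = Union(ProductSet({-2, -9/8, 8, 78/7, sqrt(11)}, {-27, 1/4, 2/7, 59/5}), ProductSet(Interval.Lopen(-9/8, -5/34), Interval(1/3, 2*sqrt(3))))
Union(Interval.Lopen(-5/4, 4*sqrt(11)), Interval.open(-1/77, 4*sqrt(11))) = Interval.Lopen(-5/4, 4*sqrt(11))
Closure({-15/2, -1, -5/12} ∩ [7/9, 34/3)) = ∅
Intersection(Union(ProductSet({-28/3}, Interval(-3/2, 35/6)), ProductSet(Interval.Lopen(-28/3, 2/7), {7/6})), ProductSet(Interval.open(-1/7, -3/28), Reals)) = ProductSet(Interval.open(-1/7, -3/28), {7/6})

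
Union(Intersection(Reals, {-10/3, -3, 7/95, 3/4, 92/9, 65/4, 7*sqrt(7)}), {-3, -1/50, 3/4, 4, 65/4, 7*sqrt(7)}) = {-10/3, -3, -1/50, 7/95, 3/4, 4, 92/9, 65/4, 7*sqrt(7)}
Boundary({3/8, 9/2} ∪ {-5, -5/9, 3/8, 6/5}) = {-5, -5/9, 3/8, 6/5, 9/2}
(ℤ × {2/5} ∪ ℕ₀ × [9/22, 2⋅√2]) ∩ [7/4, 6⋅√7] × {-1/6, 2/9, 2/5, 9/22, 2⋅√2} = {2, 3, …, 15} × {2/5, 9/22, 2⋅√2}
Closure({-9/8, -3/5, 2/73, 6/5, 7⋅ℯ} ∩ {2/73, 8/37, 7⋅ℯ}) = {2/73, 7⋅ℯ}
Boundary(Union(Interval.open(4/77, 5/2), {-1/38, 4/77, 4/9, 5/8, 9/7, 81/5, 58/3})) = {-1/38, 4/77, 5/2, 81/5, 58/3}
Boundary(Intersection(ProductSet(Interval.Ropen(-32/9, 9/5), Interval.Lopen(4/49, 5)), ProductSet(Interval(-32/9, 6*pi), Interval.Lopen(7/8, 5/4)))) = Union(ProductSet({-32/9, 9/5}, Interval(7/8, 5/4)), ProductSet(Interval(-32/9, 9/5), {7/8, 5/4}))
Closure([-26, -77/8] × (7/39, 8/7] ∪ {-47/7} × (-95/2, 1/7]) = ({-47/7} × [-95/2, 1/7]) ∪ ([-26, -77/8] × [7/39, 8/7])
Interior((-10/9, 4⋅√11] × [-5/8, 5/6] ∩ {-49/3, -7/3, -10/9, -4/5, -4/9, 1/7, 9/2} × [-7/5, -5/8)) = ∅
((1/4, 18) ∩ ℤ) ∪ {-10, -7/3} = {-10, -7/3} ∪ {1, 2, …, 17}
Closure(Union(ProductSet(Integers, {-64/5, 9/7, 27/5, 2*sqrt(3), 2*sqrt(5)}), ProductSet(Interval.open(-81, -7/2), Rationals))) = Union(ProductSet(Integers, {-64/5, 9/7, 27/5, 2*sqrt(3), 2*sqrt(5)}), ProductSet(Interval(-81, -7/2), Reals))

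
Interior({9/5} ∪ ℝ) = ℝ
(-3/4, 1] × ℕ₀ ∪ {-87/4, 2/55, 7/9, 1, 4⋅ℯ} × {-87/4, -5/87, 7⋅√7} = ((-3/4, 1] × ℕ₀) ∪ ({-87/4, 2/55, 7/9, 1, 4⋅ℯ} × {-87/4, -5/87, 7⋅√7})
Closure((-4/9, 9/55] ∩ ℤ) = {0}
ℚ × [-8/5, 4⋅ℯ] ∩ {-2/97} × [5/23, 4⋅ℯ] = {-2/97} × [5/23, 4⋅ℯ]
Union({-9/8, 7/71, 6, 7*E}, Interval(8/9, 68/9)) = Union({-9/8, 7/71, 7*E}, Interval(8/9, 68/9))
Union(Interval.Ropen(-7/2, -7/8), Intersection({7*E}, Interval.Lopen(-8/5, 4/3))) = Interval.Ropen(-7/2, -7/8)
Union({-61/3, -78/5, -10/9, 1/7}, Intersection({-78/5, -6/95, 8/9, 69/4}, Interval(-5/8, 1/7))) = {-61/3, -78/5, -10/9, -6/95, 1/7}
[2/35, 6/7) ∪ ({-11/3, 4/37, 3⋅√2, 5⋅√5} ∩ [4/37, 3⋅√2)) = [2/35, 6/7)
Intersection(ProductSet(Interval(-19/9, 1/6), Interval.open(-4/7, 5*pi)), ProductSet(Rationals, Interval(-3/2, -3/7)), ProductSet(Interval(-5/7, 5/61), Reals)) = ProductSet(Intersection(Interval(-5/7, 5/61), Rationals), Interval.Lopen(-4/7, -3/7))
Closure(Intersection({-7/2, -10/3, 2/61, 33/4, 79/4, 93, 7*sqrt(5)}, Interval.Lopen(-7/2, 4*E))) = {-10/3, 2/61, 33/4}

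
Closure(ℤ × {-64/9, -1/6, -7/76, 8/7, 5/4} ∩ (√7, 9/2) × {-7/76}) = {3, 4} × {-7/76}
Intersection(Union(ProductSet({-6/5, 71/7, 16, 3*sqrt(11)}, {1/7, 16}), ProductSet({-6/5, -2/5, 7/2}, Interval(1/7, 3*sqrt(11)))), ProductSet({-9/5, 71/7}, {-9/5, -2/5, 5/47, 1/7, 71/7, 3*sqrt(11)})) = ProductSet({71/7}, {1/7})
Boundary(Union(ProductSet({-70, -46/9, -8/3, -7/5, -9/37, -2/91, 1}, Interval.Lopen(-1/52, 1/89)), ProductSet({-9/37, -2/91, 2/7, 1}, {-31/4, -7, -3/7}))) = Union(ProductSet({-9/37, -2/91, 2/7, 1}, {-31/4, -7, -3/7}), ProductSet({-70, -46/9, -8/3, -7/5, -9/37, -2/91, 1}, Interval(-1/52, 1/89)))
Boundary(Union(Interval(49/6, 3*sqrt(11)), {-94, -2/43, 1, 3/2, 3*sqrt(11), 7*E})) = {-94, -2/43, 1, 3/2, 49/6, 3*sqrt(11), 7*E}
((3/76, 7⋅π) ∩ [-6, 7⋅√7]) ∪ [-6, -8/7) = [-6, -8/7) ∪ (3/76, 7⋅√7]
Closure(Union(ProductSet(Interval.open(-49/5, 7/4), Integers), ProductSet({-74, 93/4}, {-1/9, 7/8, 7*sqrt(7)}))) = Union(ProductSet({-74, 93/4}, {-1/9, 7/8, 7*sqrt(7)}), ProductSet(Interval(-49/5, 7/4), Integers))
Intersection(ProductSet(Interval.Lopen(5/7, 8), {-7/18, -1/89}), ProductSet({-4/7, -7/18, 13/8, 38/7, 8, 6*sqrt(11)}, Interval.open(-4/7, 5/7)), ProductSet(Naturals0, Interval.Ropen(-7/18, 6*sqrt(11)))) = ProductSet({8}, {-7/18, -1/89})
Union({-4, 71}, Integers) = Integers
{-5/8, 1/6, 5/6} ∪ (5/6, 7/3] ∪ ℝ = (-∞, ∞)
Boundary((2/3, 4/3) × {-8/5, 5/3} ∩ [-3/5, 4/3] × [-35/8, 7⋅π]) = [2/3, 4/3] × {-8/5, 5/3}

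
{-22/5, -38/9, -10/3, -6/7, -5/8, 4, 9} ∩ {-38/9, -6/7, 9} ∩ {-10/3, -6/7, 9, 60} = {-6/7, 9}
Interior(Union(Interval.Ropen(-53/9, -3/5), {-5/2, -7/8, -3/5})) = Interval.open(-53/9, -3/5)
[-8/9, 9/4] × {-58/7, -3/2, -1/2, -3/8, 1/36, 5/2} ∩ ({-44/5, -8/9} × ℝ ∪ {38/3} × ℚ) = {-8/9} × {-58/7, -3/2, -1/2, -3/8, 1/36, 5/2}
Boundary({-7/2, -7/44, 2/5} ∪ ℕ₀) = {-7/2, -7/44, 2/5} ∪ ℕ₀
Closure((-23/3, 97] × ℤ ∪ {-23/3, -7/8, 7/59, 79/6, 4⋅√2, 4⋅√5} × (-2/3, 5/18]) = ([-23/3, 97] × ℤ) ∪ ({-23/3, -7/8, 7/59, 79/6, 4⋅√2, 4⋅√5} × [-2/3, 5/18])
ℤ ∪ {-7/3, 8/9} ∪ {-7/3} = ℤ ∪ {-7/3, 8/9}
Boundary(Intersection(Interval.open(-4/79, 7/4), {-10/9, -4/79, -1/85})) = {-1/85}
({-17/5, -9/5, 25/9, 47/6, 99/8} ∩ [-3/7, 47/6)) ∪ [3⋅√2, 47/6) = {25/9} ∪ [3⋅√2, 47/6)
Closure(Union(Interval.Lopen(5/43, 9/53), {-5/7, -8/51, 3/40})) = Union({-5/7, -8/51, 3/40}, Interval(5/43, 9/53))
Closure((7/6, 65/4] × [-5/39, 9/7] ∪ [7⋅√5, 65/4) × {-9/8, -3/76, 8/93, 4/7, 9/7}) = ([7/6, 65/4] × [-5/39, 9/7]) ∪ ([7⋅√5, 65/4] × {-9/8, -3/76, 8/93, 4/7, 9/7})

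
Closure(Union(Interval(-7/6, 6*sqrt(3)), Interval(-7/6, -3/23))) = Interval(-7/6, 6*sqrt(3))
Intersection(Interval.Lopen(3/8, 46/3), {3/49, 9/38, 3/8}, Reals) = EmptySet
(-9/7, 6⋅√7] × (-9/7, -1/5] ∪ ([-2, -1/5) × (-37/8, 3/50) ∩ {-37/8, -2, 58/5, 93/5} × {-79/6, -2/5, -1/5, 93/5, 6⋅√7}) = ({-2} × {-2/5, -1/5}) ∪ ((-9/7, 6⋅√7] × (-9/7, -1/5])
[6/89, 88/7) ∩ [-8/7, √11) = [6/89, √11)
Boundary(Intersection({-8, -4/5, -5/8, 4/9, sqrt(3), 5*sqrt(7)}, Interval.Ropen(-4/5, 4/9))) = {-4/5, -5/8}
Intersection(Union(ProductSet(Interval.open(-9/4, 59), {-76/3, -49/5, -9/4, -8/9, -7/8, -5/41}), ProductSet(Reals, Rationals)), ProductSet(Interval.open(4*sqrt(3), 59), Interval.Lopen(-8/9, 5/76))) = ProductSet(Interval.open(4*sqrt(3), 59), Intersection(Interval.Lopen(-8/9, 5/76), Rationals))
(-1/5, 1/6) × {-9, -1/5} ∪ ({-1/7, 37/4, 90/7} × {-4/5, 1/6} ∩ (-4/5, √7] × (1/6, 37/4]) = (-1/5, 1/6) × {-9, -1/5}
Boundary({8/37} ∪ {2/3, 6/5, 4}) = {8/37, 2/3, 6/5, 4}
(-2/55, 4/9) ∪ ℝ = (-∞, ∞)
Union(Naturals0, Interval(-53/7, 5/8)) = Union(Interval(-53/7, 5/8), Naturals0)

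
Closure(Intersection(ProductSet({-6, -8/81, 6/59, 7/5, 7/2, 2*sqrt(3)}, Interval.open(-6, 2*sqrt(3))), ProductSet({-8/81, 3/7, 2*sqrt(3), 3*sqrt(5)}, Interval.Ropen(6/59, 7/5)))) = ProductSet({-8/81, 2*sqrt(3)}, Interval(6/59, 7/5))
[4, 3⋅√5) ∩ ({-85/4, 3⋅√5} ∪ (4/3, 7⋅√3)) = [4, 3⋅√5)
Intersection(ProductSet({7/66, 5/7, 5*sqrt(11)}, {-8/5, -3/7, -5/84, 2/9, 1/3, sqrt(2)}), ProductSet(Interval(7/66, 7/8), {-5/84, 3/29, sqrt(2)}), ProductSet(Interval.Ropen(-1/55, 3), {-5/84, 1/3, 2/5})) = ProductSet({7/66, 5/7}, {-5/84})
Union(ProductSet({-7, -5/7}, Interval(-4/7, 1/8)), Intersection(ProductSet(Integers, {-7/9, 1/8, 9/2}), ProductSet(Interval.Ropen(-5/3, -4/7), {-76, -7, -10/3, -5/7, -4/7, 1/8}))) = Union(ProductSet({-7, -5/7}, Interval(-4/7, 1/8)), ProductSet(Range(-1, 0, 1), {1/8}))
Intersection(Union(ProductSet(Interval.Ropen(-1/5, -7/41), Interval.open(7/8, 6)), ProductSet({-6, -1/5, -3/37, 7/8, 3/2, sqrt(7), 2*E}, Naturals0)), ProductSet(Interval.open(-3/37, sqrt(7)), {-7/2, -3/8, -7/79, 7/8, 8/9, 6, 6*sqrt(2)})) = ProductSet({7/8, 3/2}, {6})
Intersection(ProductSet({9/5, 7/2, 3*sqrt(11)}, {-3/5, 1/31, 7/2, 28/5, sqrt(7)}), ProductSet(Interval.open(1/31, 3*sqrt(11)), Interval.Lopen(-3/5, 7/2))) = ProductSet({9/5, 7/2}, {1/31, 7/2, sqrt(7)})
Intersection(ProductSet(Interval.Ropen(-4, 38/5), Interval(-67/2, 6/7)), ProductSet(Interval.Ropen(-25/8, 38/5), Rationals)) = ProductSet(Interval.Ropen(-25/8, 38/5), Intersection(Interval(-67/2, 6/7), Rationals))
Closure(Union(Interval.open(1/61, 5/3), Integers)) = Union(Integers, Interval(1/61, 5/3))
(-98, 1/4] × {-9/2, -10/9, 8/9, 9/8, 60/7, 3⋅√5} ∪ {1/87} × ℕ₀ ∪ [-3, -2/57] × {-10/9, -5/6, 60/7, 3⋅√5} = ({1/87} × ℕ₀) ∪ ([-3, -2/57] × {-10/9, -5/6, 60/7, 3⋅√5}) ∪ ((-98, 1/4] × {-9/2, -10/9, 8/9, 9/8, 60/7, 3⋅√5})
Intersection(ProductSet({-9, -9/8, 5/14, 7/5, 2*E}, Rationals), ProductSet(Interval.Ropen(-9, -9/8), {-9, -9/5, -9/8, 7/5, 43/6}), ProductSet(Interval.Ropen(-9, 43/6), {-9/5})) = ProductSet({-9}, {-9/5})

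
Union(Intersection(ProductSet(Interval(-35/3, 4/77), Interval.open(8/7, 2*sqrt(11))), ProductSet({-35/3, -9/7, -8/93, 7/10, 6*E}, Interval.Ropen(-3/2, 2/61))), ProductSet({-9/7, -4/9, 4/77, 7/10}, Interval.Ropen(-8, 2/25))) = ProductSet({-9/7, -4/9, 4/77, 7/10}, Interval.Ropen(-8, 2/25))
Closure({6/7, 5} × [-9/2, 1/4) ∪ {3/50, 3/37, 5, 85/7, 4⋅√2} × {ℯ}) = ({6/7, 5} × [-9/2, 1/4]) ∪ ({3/50, 3/37, 5, 85/7, 4⋅√2} × {ℯ})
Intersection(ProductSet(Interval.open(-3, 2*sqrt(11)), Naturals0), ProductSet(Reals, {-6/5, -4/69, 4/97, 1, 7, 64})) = ProductSet(Interval.open(-3, 2*sqrt(11)), {1, 7, 64})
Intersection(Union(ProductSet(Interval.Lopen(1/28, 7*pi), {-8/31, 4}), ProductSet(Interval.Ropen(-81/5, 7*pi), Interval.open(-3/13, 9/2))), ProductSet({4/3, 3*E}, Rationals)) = ProductSet({4/3, 3*E}, Union({-8/31}, Intersection(Interval.open(-3/13, 9/2), Rationals)))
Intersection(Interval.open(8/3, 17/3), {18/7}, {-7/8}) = EmptySet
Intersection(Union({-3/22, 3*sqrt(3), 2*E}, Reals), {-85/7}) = {-85/7}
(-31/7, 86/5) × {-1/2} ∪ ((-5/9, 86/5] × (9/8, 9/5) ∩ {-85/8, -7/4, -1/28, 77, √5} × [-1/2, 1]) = (-31/7, 86/5) × {-1/2}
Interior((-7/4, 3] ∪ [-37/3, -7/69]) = (-37/3, 3)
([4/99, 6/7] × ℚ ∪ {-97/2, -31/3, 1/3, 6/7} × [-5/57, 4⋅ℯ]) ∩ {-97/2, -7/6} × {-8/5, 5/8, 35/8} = {-97/2} × {5/8, 35/8}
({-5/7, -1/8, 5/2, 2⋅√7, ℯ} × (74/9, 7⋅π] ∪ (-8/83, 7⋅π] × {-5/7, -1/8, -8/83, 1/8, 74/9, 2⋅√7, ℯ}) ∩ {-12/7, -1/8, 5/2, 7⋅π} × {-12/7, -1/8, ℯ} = {5/2, 7⋅π} × {-1/8, ℯ}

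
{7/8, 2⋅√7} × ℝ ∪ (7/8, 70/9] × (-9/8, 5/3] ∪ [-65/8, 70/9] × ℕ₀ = ([-65/8, 70/9] × ℕ₀) ∪ ({7/8, 2⋅√7} × ℝ) ∪ ((7/8, 70/9] × (-9/8, 5/3])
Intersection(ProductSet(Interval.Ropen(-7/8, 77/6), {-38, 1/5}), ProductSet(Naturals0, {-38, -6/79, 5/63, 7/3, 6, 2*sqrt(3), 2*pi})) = ProductSet(Range(0, 13, 1), {-38})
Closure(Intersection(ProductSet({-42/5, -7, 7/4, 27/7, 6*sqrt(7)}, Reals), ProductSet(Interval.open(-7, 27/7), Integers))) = ProductSet({7/4}, Integers)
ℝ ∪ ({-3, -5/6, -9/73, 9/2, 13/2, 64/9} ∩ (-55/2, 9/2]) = ℝ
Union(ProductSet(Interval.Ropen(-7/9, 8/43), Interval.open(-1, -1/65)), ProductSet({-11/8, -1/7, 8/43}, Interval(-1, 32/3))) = Union(ProductSet({-11/8, -1/7, 8/43}, Interval(-1, 32/3)), ProductSet(Interval.Ropen(-7/9, 8/43), Interval.open(-1, -1/65)))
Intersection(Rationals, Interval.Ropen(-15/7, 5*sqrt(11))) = Intersection(Interval.Ropen(-15/7, 5*sqrt(11)), Rationals)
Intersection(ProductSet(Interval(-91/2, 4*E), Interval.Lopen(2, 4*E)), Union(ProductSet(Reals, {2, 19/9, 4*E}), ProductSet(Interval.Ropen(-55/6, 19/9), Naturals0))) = Union(ProductSet(Interval(-91/2, 4*E), {19/9, 4*E}), ProductSet(Interval.Ropen(-55/6, 19/9), Range(3, 11, 1)))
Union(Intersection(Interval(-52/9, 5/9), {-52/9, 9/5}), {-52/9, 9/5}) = {-52/9, 9/5}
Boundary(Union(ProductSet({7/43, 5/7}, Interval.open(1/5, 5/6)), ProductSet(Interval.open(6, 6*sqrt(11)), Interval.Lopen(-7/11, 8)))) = Union(ProductSet({7/43, 5/7}, Interval(1/5, 5/6)), ProductSet({6, 6*sqrt(11)}, Interval(-7/11, 8)), ProductSet(Interval(6, 6*sqrt(11)), {-7/11, 8}))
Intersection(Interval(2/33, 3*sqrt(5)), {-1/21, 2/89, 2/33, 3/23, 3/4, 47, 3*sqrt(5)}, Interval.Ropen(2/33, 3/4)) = {2/33, 3/23}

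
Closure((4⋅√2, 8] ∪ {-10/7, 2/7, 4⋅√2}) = {-10/7, 2/7} ∪ [4⋅√2, 8]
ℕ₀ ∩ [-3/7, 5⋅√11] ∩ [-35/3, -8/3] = ∅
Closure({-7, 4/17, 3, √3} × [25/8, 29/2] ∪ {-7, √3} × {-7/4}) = ({-7, √3} × {-7/4}) ∪ ({-7, 4/17, 3, √3} × [25/8, 29/2])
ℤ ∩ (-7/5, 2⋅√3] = {-1, 0, …, 3}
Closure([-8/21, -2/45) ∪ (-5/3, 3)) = [-5/3, 3]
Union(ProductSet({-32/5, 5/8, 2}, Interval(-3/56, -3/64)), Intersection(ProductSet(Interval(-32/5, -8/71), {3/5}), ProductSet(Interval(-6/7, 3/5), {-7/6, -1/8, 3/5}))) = Union(ProductSet({-32/5, 5/8, 2}, Interval(-3/56, -3/64)), ProductSet(Interval(-6/7, -8/71), {3/5}))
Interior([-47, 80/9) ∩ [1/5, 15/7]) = (1/5, 15/7)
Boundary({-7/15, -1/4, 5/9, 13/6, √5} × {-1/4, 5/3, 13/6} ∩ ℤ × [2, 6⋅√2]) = ∅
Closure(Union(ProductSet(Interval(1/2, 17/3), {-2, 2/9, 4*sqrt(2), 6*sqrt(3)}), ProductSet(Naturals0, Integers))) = Union(ProductSet(Interval(1/2, 17/3), {-2, 2/9, 4*sqrt(2), 6*sqrt(3)}), ProductSet(Naturals0, Integers))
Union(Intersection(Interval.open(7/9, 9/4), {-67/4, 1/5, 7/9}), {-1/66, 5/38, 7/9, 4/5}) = {-1/66, 5/38, 7/9, 4/5}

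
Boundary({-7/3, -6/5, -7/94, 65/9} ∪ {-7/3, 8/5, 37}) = {-7/3, -6/5, -7/94, 8/5, 65/9, 37}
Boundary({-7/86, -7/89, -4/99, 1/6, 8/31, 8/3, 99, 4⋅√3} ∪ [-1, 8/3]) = {-1, 8/3, 99, 4⋅√3}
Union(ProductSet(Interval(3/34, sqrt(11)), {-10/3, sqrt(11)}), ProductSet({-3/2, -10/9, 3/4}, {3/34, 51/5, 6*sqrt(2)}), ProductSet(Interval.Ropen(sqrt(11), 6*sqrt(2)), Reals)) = Union(ProductSet({-3/2, -10/9, 3/4}, {3/34, 51/5, 6*sqrt(2)}), ProductSet(Interval(3/34, sqrt(11)), {-10/3, sqrt(11)}), ProductSet(Interval.Ropen(sqrt(11), 6*sqrt(2)), Reals))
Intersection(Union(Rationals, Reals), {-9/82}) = {-9/82}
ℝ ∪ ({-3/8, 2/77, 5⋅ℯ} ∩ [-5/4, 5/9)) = ℝ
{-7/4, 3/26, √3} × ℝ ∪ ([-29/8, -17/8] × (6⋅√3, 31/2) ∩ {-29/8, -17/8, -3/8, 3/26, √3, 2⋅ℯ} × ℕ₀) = ({-29/8, -17/8} × {11, 12, …, 15}) ∪ ({-7/4, 3/26, √3} × ℝ)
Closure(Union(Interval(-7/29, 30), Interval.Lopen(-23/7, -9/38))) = Interval(-23/7, 30)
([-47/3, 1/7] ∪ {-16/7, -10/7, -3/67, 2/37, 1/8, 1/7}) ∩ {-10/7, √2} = {-10/7}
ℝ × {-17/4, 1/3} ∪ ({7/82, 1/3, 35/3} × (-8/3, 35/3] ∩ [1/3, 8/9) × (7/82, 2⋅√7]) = (ℝ × {-17/4, 1/3}) ∪ ({1/3} × (7/82, 2⋅√7])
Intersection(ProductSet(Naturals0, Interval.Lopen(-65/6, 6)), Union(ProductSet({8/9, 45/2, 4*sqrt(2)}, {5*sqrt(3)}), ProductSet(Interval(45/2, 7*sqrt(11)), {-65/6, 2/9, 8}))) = ProductSet(Range(23, 24, 1), {2/9})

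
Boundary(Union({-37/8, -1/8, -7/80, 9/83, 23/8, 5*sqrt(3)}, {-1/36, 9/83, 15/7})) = {-37/8, -1/8, -7/80, -1/36, 9/83, 15/7, 23/8, 5*sqrt(3)}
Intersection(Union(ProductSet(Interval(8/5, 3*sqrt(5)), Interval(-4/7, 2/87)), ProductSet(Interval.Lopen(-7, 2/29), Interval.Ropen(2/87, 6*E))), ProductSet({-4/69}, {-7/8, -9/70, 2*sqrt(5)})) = ProductSet({-4/69}, {2*sqrt(5)})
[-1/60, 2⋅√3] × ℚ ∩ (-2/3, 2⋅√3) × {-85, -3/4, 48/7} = [-1/60, 2⋅√3) × {-85, -3/4, 48/7}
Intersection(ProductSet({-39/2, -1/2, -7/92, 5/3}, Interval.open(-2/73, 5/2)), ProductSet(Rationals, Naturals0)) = ProductSet({-39/2, -1/2, -7/92, 5/3}, Range(0, 3, 1))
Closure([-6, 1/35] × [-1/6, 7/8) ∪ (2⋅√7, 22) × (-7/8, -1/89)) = ([-6, 1/35] × [-1/6, 7/8]) ∪ ({22, 2⋅√7} × [-7/8, -1/89]) ∪ ([2⋅√7, 22] × {-7/8, -1/89}) ∪ ((2⋅√7, 22) × (-7/8, -1/89))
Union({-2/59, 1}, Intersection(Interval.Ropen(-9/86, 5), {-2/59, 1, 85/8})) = {-2/59, 1}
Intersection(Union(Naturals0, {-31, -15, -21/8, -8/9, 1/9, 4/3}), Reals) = Union({-31, -15, -21/8, -8/9, 1/9, 4/3}, Naturals0)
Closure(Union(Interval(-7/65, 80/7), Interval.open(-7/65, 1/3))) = Interval(-7/65, 80/7)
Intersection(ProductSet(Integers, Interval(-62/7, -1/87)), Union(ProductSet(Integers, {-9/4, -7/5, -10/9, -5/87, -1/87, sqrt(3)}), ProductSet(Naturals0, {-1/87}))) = ProductSet(Integers, {-9/4, -7/5, -10/9, -5/87, -1/87})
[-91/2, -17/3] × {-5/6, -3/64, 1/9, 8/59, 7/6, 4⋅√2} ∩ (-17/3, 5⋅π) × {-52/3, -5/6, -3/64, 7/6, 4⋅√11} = ∅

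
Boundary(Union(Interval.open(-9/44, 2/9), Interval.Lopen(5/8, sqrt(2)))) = {-9/44, 2/9, 5/8, sqrt(2)}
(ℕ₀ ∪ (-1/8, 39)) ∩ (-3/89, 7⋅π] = (-3/89, 7⋅π] ∪ {0, 1, …, 21}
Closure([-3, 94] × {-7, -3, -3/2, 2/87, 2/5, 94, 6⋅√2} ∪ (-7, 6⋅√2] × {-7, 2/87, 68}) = ([-7, 6⋅√2] × {-7, 2/87, 68}) ∪ ([-3, 94] × {-7, -3, -3/2, 2/87, 2/5, 94, 6⋅√2})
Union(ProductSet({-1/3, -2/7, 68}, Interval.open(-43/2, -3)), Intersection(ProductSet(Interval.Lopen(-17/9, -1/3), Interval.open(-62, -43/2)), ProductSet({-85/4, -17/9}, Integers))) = ProductSet({-1/3, -2/7, 68}, Interval.open(-43/2, -3))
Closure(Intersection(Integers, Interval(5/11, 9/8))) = Range(1, 2, 1)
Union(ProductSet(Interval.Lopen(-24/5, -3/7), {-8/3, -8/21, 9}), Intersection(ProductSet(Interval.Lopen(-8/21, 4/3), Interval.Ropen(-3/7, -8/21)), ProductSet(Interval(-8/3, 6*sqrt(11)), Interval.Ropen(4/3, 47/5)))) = ProductSet(Interval.Lopen(-24/5, -3/7), {-8/3, -8/21, 9})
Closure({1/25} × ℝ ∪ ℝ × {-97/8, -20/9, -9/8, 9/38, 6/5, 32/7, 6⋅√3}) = ({1/25} × ℝ) ∪ (ℝ × {-97/8, -20/9, -9/8, 9/38, 6/5, 32/7, 6⋅√3})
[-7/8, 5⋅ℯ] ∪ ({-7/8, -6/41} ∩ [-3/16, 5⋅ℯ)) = [-7/8, 5⋅ℯ]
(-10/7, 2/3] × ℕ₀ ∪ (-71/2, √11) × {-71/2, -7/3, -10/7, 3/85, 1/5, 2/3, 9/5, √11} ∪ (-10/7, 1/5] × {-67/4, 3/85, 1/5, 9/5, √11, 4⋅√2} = ((-10/7, 2/3] × ℕ₀) ∪ ((-71/2, √11) × {-71/2, -7/3, -10/7, 3/85, 1/5, 2/3, 9/5, √11}) ∪ ((-10/7, 1/5] × {-67/4, 3/85, 1/5, 9/5, √11, 4⋅√2})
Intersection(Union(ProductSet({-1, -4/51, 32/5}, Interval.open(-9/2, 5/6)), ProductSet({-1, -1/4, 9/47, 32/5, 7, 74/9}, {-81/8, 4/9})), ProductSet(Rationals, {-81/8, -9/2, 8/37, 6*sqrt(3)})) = Union(ProductSet({-1, -4/51, 32/5}, {8/37}), ProductSet({-1, -1/4, 9/47, 32/5, 7, 74/9}, {-81/8}))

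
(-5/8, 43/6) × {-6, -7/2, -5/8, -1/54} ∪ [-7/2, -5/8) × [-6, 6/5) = ([-7/2, -5/8) × [-6, 6/5)) ∪ ((-5/8, 43/6) × {-6, -7/2, -5/8, -1/54})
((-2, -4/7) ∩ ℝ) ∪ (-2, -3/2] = (-2, -4/7)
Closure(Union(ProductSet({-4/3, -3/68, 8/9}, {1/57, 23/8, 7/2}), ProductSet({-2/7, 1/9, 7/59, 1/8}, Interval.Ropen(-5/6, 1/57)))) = Union(ProductSet({-4/3, -3/68, 8/9}, {1/57, 23/8, 7/2}), ProductSet({-2/7, 1/9, 7/59, 1/8}, Interval(-5/6, 1/57)))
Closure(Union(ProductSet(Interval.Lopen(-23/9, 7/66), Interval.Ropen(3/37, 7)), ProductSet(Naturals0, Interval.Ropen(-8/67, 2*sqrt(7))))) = Union(ProductSet(Complement(Naturals0, Interval.open(-23/9, 7/66)), Interval(-8/67, 2*sqrt(7))), ProductSet({-23/9, 7/66}, Interval(3/37, 7)), ProductSet(Interval(-23/9, 7/66), {3/37, 7}), ProductSet(Interval.Lopen(-23/9, 7/66), Interval.Ropen(3/37, 7)), ProductSet(Naturals0, Interval.Ropen(-8/67, 2*sqrt(7))))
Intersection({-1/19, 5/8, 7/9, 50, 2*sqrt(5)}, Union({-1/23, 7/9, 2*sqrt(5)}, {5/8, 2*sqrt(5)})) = {5/8, 7/9, 2*sqrt(5)}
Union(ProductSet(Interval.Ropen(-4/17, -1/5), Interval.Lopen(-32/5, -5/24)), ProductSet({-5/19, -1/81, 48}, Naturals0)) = Union(ProductSet({-5/19, -1/81, 48}, Naturals0), ProductSet(Interval.Ropen(-4/17, -1/5), Interval.Lopen(-32/5, -5/24)))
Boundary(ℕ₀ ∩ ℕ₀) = ℕ₀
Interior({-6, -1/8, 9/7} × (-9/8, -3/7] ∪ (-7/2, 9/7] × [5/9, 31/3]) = (-7/2, 9/7) × (5/9, 31/3)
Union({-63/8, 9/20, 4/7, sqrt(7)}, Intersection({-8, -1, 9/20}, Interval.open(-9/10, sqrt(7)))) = {-63/8, 9/20, 4/7, sqrt(7)}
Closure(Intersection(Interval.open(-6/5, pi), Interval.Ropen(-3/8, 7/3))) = Interval(-3/8, 7/3)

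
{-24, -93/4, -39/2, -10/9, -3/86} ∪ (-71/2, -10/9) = (-71/2, -10/9] ∪ {-3/86}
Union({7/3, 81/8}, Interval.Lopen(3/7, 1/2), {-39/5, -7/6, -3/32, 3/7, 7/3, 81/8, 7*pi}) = Union({-39/5, -7/6, -3/32, 7/3, 81/8, 7*pi}, Interval(3/7, 1/2))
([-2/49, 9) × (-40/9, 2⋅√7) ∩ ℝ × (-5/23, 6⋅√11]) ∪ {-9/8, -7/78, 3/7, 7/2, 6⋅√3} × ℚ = ({-9/8, -7/78, 3/7, 7/2, 6⋅√3} × ℚ) ∪ ([-2/49, 9) × (-5/23, 2⋅√7))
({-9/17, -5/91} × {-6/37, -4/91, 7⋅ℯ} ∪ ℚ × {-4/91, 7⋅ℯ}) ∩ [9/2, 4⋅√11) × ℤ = ∅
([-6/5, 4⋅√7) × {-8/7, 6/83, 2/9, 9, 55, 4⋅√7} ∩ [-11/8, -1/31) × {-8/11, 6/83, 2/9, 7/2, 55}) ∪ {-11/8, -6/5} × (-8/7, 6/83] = ({-11/8, -6/5} × (-8/7, 6/83]) ∪ ([-6/5, -1/31) × {6/83, 2/9, 55})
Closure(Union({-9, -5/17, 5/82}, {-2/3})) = {-9, -2/3, -5/17, 5/82}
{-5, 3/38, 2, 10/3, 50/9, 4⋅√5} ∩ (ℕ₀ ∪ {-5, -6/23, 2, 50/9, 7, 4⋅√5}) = {-5, 2, 50/9, 4⋅√5}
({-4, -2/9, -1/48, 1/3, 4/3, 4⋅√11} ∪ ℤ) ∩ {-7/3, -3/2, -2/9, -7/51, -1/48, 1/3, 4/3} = {-2/9, -1/48, 1/3, 4/3}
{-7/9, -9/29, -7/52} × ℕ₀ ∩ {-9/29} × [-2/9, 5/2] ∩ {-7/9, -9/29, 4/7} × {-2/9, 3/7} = ∅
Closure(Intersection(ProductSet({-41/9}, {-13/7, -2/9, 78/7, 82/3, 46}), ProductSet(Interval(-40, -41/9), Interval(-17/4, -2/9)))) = ProductSet({-41/9}, {-13/7, -2/9})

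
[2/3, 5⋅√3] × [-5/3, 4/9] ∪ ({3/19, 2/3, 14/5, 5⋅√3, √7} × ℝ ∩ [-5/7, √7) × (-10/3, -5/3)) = ({3/19, 2/3} × (-10/3, -5/3)) ∪ ([2/3, 5⋅√3] × [-5/3, 4/9])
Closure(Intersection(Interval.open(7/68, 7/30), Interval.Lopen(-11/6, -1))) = EmptySet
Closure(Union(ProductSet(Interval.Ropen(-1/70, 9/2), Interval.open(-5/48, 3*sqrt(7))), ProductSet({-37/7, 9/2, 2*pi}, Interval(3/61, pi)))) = Union(ProductSet({-1/70, 9/2}, Interval(-5/48, 3*sqrt(7))), ProductSet({-37/7, 9/2, 2*pi}, Interval(3/61, pi)), ProductSet(Interval(-1/70, 9/2), {-5/48, 3*sqrt(7)}), ProductSet(Interval.Ropen(-1/70, 9/2), Interval.open(-5/48, 3*sqrt(7))))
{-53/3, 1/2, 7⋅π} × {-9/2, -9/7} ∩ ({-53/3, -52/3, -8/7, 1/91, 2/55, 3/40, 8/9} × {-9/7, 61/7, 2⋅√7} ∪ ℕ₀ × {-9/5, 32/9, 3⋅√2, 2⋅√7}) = {-53/3} × {-9/7}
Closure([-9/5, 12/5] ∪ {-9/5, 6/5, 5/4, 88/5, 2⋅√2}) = [-9/5, 12/5] ∪ {88/5, 2⋅√2}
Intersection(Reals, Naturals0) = Naturals0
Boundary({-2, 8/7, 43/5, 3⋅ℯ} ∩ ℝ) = {-2, 8/7, 43/5, 3⋅ℯ}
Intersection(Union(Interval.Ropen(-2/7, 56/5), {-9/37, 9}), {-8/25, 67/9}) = {67/9}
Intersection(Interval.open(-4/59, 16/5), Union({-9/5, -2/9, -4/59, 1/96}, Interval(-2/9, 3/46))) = Interval.Lopen(-4/59, 3/46)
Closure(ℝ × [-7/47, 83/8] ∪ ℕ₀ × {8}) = ℝ × [-7/47, 83/8]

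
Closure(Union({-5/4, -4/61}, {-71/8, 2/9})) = {-71/8, -5/4, -4/61, 2/9}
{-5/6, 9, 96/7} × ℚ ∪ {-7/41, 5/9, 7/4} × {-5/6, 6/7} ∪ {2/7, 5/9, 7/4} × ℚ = ({-7/41, 5/9, 7/4} × {-5/6, 6/7}) ∪ ({-5/6, 2/7, 5/9, 7/4, 9, 96/7} × ℚ)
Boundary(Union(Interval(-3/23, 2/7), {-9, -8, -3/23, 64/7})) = {-9, -8, -3/23, 2/7, 64/7}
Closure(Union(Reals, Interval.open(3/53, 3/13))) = Interval(-oo, oo)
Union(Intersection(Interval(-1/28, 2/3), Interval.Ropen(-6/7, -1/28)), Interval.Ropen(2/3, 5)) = Interval.Ropen(2/3, 5)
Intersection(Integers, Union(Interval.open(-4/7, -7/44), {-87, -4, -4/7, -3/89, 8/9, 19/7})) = {-87, -4}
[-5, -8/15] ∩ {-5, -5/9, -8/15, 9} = {-5, -5/9, -8/15}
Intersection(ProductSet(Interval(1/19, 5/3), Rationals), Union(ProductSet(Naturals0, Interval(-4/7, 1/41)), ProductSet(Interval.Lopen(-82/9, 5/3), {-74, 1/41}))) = Union(ProductSet(Interval(1/19, 5/3), {-74, 1/41}), ProductSet(Range(1, 2, 1), Intersection(Interval(-4/7, 1/41), Rationals)))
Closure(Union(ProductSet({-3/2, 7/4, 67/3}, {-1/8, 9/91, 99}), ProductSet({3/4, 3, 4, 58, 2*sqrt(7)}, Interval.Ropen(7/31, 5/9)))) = Union(ProductSet({-3/2, 7/4, 67/3}, {-1/8, 9/91, 99}), ProductSet({3/4, 3, 4, 58, 2*sqrt(7)}, Interval(7/31, 5/9)))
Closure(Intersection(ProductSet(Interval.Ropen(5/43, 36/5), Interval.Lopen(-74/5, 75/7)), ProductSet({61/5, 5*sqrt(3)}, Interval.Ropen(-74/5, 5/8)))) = EmptySet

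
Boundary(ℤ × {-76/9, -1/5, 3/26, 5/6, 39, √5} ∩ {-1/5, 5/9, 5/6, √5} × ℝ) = ∅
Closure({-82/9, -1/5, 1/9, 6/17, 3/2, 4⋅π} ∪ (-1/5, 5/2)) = {-82/9, 4⋅π} ∪ [-1/5, 5/2]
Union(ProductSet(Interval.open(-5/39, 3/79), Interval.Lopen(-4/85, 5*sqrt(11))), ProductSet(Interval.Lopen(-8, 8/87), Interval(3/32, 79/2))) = Union(ProductSet(Interval.Lopen(-8, 8/87), Interval(3/32, 79/2)), ProductSet(Interval.open(-5/39, 3/79), Interval.Lopen(-4/85, 5*sqrt(11))))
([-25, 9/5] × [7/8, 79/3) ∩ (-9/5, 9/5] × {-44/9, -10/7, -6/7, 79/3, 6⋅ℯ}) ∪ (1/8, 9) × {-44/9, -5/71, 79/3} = ((-9/5, 9/5] × {6⋅ℯ}) ∪ ((1/8, 9) × {-44/9, -5/71, 79/3})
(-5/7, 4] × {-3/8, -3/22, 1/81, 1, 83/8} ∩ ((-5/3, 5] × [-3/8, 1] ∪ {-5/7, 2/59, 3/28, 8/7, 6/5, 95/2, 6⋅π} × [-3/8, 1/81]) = (-5/7, 4] × {-3/8, -3/22, 1/81, 1}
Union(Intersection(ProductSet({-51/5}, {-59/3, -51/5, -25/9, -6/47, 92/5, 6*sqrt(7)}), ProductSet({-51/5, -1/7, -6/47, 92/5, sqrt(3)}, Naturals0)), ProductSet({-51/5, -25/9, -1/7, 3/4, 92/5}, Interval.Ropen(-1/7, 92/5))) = ProductSet({-51/5, -25/9, -1/7, 3/4, 92/5}, Interval.Ropen(-1/7, 92/5))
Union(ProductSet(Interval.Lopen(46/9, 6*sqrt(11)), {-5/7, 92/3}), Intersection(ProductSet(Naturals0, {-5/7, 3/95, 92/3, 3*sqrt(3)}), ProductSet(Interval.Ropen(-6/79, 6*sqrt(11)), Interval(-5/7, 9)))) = Union(ProductSet(Interval.Lopen(46/9, 6*sqrt(11)), {-5/7, 92/3}), ProductSet(Range(0, 20, 1), {-5/7, 3/95, 3*sqrt(3)}))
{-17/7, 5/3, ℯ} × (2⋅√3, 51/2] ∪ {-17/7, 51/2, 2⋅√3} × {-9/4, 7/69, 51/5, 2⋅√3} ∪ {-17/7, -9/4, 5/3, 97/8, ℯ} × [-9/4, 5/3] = ({-17/7, -9/4, 5/3, 97/8, ℯ} × [-9/4, 5/3]) ∪ ({-17/7, 5/3, ℯ} × (2⋅√3, 51/2]) ∪ ({-17/7, 51/2, 2⋅√3} × {-9/4, 7/69, 51/5, 2⋅√3})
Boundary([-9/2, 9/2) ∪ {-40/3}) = {-40/3, -9/2, 9/2}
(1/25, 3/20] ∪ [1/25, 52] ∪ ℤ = ℤ ∪ [1/25, 52]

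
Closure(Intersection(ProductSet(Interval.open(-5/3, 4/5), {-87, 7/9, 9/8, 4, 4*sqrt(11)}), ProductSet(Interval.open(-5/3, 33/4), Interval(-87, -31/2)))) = ProductSet(Interval(-5/3, 4/5), {-87})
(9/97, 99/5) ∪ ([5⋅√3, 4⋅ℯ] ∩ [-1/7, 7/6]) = (9/97, 99/5)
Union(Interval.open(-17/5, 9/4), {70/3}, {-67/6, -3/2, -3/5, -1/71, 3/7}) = Union({-67/6, 70/3}, Interval.open(-17/5, 9/4))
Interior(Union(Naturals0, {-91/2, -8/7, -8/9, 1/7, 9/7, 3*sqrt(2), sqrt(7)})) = EmptySet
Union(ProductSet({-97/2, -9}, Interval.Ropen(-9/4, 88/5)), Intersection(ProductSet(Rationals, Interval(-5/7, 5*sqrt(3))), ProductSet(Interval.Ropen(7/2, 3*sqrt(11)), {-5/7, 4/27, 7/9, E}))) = Union(ProductSet({-97/2, -9}, Interval.Ropen(-9/4, 88/5)), ProductSet(Intersection(Interval.Ropen(7/2, 3*sqrt(11)), Rationals), {-5/7, 4/27, 7/9, E}))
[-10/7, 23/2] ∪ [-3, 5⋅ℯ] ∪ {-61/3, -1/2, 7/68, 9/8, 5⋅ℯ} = {-61/3} ∪ [-3, 5⋅ℯ]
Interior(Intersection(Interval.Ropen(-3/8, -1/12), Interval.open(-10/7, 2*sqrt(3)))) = Interval.open(-3/8, -1/12)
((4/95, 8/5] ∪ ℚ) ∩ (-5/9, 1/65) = ℚ ∩ (-5/9, 1/65)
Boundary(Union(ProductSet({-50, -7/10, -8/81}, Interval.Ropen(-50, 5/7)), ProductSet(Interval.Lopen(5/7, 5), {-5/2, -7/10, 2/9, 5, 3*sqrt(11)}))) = Union(ProductSet({-50, -7/10, -8/81}, Interval(-50, 5/7)), ProductSet(Interval(5/7, 5), {-5/2, -7/10, 2/9, 5, 3*sqrt(11)}))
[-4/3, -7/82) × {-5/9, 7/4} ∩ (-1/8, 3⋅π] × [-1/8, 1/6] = ∅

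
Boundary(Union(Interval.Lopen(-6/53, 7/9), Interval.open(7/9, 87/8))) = {-6/53, 87/8}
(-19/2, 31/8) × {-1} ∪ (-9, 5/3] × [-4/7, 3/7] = ((-19/2, 31/8) × {-1}) ∪ ((-9, 5/3] × [-4/7, 3/7])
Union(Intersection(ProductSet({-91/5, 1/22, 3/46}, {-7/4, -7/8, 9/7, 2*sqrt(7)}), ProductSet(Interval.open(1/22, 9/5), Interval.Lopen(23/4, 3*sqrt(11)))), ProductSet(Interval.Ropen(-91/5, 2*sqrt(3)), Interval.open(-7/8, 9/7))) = ProductSet(Interval.Ropen(-91/5, 2*sqrt(3)), Interval.open(-7/8, 9/7))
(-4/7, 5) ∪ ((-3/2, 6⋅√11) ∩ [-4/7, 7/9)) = [-4/7, 5)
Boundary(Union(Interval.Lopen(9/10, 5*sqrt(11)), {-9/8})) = {-9/8, 9/10, 5*sqrt(11)}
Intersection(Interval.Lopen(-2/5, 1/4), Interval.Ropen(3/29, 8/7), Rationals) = Intersection(Interval(3/29, 1/4), Rationals)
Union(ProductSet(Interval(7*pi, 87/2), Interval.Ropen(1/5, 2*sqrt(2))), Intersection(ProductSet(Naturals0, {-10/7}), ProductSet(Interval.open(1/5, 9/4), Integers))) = ProductSet(Interval(7*pi, 87/2), Interval.Ropen(1/5, 2*sqrt(2)))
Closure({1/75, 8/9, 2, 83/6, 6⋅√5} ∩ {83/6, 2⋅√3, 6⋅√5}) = {83/6, 6⋅√5}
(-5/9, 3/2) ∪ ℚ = ℚ ∪ [-5/9, 3/2]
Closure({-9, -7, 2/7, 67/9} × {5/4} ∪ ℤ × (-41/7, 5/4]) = (ℤ × [-41/7, 5/4]) ∪ ({-9, -7, 2/7, 67/9} × {5/4})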